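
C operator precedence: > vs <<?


'<<' is shift (level 8); '>' is relational (level 7)
Higher level binds tighter
'<<' has higher precedence than '>'


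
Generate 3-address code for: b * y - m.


Break into single-operator statements:
t1 = b * y
t2 = t1 - m


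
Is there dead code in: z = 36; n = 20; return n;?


z is assigned but never read
Dead: 'z = 36'


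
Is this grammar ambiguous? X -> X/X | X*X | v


'v/v*v' has two parse trees (no precedence encoded between / and *)
Ambiguous


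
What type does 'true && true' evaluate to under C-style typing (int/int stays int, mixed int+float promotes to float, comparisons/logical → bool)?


Operand types: bool && bool
Rule: logical operators take bool operands and yield bool
Result type: bool


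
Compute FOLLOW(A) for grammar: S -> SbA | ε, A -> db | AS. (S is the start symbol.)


$ ∈ FOLLOW(S). For each A -> αBβ: add FIRST(β)\{ε} to FOLLOW(B); if β nullable, add FOLLOW(A).
FOLLOW(A) = {$, b}


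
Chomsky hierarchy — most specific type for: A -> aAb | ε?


Single nonterminal LHS, but a^n b^n is not regular
Classification: Type 2 (Context-Free)


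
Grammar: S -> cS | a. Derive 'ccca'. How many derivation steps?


Derivation: S => cS => ccS => cccS => ccca
Steps: 4


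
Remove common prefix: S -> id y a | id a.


Common prefix: 'id'
Factored: S -> id S', S' -> y a | a


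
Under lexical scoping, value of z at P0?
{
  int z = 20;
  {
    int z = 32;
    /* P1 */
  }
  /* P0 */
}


z declared in the same block as P0
z = 20


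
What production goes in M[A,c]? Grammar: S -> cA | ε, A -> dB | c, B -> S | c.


For [A, c]: 'c' ∈ FIRST(c)
Entry: A -> c


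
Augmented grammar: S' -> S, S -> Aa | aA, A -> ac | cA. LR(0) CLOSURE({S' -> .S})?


Start: S' -> .S
For each item with dot before a nonterminal B, add B -> .γ for every B-production
Closure: [S' -> .S, S -> .Aa, S -> .aA, A -> .ac, A -> .cA]


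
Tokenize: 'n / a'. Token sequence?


Scan left to right, longest-match per lexeme
Tokens: ID(n), OP(/), ID(a)


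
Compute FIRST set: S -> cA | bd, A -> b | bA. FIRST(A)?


Per alternative of A: FIRST(b) = {b}; FIRST(bA) = {b}
FIRST(A) = {b}


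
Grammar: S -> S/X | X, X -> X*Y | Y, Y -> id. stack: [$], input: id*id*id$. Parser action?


no handle on stack; shift 'id'
Action: shift


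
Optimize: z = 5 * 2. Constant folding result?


5 * 2 = 10 at compile time
Optimized: z = 10


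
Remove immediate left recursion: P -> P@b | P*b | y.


Left-recursive alternatives: P@b, P*b; non-recursive: y
Introduce P': P -> yP', P' -> @bP' | *bP' | ε


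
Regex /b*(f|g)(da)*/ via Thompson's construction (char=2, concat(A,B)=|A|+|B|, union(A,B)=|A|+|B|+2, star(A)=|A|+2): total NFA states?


Syntax tree has 5 char leaf(s), 1 union(s), 2 star(s)
chars contribute 5×2 = 10; each union adds +2; each star adds +2
Total: 10 + 2 + 4 = 16 states


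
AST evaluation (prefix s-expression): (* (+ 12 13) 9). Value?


Evaluate inner: (+ 12 13) = 25
Evaluate root: (* 25 9) = 225
Result: 225


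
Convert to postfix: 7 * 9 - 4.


Left to right (same or higher precedence on left)
Postfix: 7 9 * 4 -


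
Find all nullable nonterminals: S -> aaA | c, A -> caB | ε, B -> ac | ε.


A nonterminal is nullable iff some alternative derives ε (directly, or every symbol in it is nullable)
Nullable: {A, B}


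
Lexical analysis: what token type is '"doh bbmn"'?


Pattern: double-quoted sequence
Type: STRING_LITERAL


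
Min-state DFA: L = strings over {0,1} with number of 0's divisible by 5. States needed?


Track (count of 0) mod 5: states 0..4, accept at 0
Minimal DFA: 5 states


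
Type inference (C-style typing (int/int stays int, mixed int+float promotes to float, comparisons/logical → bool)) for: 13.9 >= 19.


Operand types: float >= int
Rule: comparison yields bool
Result type: bool


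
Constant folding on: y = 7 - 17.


7 - 17 = -10 at compile time
Optimized: y = -10


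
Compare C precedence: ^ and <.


'<' is relational (level 7); '^' is bitwise XOR (level 4)
Higher level binds tighter
'<' has higher precedence than '^'


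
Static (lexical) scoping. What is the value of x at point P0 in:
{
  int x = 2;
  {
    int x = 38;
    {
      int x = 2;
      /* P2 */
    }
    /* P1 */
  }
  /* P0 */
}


x declared in the same block as P0
x = 2


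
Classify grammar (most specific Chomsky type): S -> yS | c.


Right-linear: every RHS is a terminal or a terminal followed by one nonterminal
Classification: Type 3 (Regular)


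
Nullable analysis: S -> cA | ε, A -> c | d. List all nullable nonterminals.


A nonterminal is nullable iff some alternative derives ε (directly, or every symbol in it is nullable)
Nullable: {S}


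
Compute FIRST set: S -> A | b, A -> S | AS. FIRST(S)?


Per alternative of S: FIRST(A) = {b}; FIRST(b) = {b}
FIRST(S) = {b}


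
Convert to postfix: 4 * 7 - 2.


Left to right (same or higher precedence on left)
Postfix: 4 7 * 2 -


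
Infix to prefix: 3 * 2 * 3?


left-to-right (same/higher precedence on left): tree is (* (* 3 2) 3)
Prefix: * * 3 2 3


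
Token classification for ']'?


Pattern: delimiter/punctuation
Type: PUNCTUATION


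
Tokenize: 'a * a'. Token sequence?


Scan left to right, longest-match per lexeme
Tokens: ID(a), OP(*), ID(a)


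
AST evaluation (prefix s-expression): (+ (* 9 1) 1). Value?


Evaluate inner: (* 9 1) = 9
Evaluate root: (+ 9 1) = 10
Result: 10


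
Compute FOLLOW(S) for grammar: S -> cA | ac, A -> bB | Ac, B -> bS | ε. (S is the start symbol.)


$ ∈ FOLLOW(S). For each A -> αBβ: add FIRST(β)\{ε} to FOLLOW(B); if β nullable, add FOLLOW(A).
FOLLOW(S) = {$, c}


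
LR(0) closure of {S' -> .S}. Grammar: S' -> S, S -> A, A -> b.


Start: S' -> .S
For each item with dot before a nonterminal B, add B -> .γ for every B-production
Closure: [S' -> .S, S -> .A, A -> .b]


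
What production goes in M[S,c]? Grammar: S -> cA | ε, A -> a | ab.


For [S, c]: 'c' ∈ FIRST(cA)
Entry: S -> cA


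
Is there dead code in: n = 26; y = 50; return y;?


n is assigned but never read
Dead: 'n = 26'


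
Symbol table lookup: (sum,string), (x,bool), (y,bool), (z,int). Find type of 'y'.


Lookup 'y' → type bool


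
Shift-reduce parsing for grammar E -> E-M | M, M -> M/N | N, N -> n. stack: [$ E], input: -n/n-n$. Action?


shift '-' to continue E -> E-M
Action: shift


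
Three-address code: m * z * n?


Break into single-operator statements:
t1 = m * z
t2 = t1 * n


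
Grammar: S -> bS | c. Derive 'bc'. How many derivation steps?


Derivation: S => bS => bc
Steps: 2


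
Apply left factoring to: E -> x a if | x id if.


Common prefix: 'x'
Factored: E -> x E', E' -> a if | id if


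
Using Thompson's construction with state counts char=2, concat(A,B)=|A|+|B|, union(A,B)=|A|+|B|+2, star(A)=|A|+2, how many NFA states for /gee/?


Syntax tree has 3 char leaf(s), 0 union(s), 0 star(s)
chars contribute 3×2 = 6; each union adds +2; each star adds +2
Total: 6 + 0 + 0 = 6 states


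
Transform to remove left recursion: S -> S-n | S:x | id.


Left-recursive alternatives: S-n, S:x; non-recursive: id
Introduce S': S -> idS', S' -> -nS' | :xS' | ε


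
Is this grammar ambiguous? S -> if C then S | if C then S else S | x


dangling else: 'if C then if C then x else x' parses two ways
Ambiguous


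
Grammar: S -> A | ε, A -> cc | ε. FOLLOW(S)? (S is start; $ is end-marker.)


$ ∈ FOLLOW(S). For each A -> αBβ: add FIRST(β)\{ε} to FOLLOW(B); if β nullable, add FOLLOW(A).
FOLLOW(S) = {$}


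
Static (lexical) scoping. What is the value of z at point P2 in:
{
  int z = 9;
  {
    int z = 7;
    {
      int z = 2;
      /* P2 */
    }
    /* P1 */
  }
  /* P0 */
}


z declared in the same block as P2
z = 2


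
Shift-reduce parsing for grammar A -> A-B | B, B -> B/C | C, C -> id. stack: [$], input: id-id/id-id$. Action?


no handle on stack; shift 'id'
Action: shift


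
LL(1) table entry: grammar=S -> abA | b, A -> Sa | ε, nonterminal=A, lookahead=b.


For [A, b]: 'b' ∈ FIRST(Sa)
Entry: A -> Sa


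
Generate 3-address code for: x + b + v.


Break into single-operator statements:
t1 = x + b
t2 = t1 + v


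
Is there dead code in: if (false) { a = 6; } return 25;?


condition is constant false, so the whole block is unreachable
Dead: 'if (false) { a = 6; }'


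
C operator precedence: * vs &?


'*' is multiplicative (level 10); '&' is bitwise AND (level 5)
Higher level binds tighter
'*' has higher precedence than '&'


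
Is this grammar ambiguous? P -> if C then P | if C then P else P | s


dangling else: 'if C then if C then s else s' parses two ways
Ambiguous


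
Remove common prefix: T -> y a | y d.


Common prefix: 'y'
Factored: T -> y T', T' -> a | d


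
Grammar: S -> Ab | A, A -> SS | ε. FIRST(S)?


Per alternative of S: FIRST(Ab) = {b}; FIRST(A) = {b, ε}
FIRST(S) = {b, ε}


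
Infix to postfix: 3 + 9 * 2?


* has higher precedence, evaluate 9*2 first
Postfix: 3 9 2 * +


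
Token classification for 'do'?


Pattern: reserved word
Type: KEYWORD


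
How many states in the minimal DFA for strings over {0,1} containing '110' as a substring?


KMP-style automaton: 3 progress states + 1 absorbing accept = 4
Minimal DFA: 4 states


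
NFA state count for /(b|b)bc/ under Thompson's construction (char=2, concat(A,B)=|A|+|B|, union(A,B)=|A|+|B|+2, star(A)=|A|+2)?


Syntax tree has 4 char leaf(s), 1 union(s), 0 star(s)
chars contribute 4×2 = 8; each union adds +2; each star adds +2
Total: 8 + 2 + 0 = 10 states


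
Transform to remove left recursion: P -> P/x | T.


Left-recursive alternatives: P/x; non-recursive: T
Introduce P': P -> TP', P' -> /xP' | ε


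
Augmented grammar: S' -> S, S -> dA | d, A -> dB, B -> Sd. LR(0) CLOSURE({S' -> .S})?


Start: S' -> .S
For each item with dot before a nonterminal B, add B -> .γ for every B-production
Closure: [S' -> .S, S -> .dA, S -> .d]


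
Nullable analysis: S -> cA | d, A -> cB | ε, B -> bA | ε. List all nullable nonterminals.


A nonterminal is nullable iff some alternative derives ε (directly, or every symbol in it is nullable)
Nullable: {A, B}


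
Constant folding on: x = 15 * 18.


15 * 18 = 270 at compile time
Optimized: x = 270


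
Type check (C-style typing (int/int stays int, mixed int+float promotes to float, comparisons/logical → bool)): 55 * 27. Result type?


Operand types: int * int
Rule: mixed int/float promotes to float; int/int stays int
Result type: int


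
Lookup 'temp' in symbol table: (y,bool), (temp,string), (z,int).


Lookup 'temp' → type string


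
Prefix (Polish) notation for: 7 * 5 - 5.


left-to-right (same/higher precedence on left): tree is (- (* 7 5) 5)
Prefix: - * 7 5 5


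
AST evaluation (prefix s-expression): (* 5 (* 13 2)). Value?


Evaluate inner: (* 13 2) = 26
Evaluate root: (* 5 26) = 130
Result: 130


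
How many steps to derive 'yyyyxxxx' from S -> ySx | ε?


Derivation: S => ySx => yySxx => yyySxxx => yyyySxxxx => yyyyxxxx
Steps: 5


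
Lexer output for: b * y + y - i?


Scan left to right, longest-match per lexeme
Tokens: ID(b), OP(*), ID(y), OP(+), ID(y), OP(-), ID(i)


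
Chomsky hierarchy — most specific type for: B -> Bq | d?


Left-linear: every RHS is a terminal or one nonterminal followed by a terminal
Classification: Type 3 (Regular)


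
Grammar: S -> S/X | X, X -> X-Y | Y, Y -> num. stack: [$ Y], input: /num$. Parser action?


'Y' (not preceded by X-) is the handle for X -> Y
Action: reduce (X -> Y)


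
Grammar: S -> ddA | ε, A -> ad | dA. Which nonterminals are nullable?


A nonterminal is nullable iff some alternative derives ε (directly, or every symbol in it is nullable)
Nullable: {S}


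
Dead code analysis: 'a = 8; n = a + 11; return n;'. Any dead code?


a is read by n's definition; n is returned
No dead code


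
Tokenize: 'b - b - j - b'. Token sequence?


Scan left to right, longest-match per lexeme
Tokens: ID(b), OP(-), ID(b), OP(-), ID(j), OP(-), ID(b)


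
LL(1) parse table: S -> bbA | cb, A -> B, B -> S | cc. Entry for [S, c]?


For [S, c]: 'c' ∈ FIRST(cb)
Entry: S -> cb


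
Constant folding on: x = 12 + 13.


12 + 13 = 25 at compile time
Optimized: x = 25


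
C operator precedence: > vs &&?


'>' is relational (level 7); '&&' is logical AND (level 2)
Higher level binds tighter
'>' has higher precedence than '&&'


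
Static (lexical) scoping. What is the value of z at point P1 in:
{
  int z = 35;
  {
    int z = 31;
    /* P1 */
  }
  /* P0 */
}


z declared in the same block as P1
z = 31


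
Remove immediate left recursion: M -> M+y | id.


Left-recursive alternatives: M+y; non-recursive: id
Introduce M': M -> idM', M' -> +yM' | ε


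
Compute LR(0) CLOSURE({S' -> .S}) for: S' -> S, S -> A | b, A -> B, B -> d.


Start: S' -> .S
For each item with dot before a nonterminal B, add B -> .γ for every B-production
Closure: [S' -> .S, S -> .A, S -> .b, A -> .B, B -> .d]


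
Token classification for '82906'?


Pattern: digits only
Type: INTEGER_LITERAL


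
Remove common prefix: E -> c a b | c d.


Common prefix: 'c'
Factored: E -> c E', E' -> a b | d


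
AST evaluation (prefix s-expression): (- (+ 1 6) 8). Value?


Evaluate inner: (+ 1 6) = 7
Evaluate root: (- 7 8) = -1
Result: -1


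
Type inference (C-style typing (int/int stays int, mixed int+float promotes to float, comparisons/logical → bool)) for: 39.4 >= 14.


Operand types: float >= int
Rule: comparison yields bool
Result type: bool


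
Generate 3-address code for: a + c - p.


Break into single-operator statements:
t1 = a + c
t2 = t1 - p


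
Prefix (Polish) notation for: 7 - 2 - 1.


left-to-right (same/higher precedence on left): tree is (- (- 7 2) 1)
Prefix: - - 7 2 1


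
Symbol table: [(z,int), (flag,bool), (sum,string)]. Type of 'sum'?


Lookup 'sum' → type string


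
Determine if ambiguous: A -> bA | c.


right-linear, alternatives start with distinct terminals 'b' vs 'c': unique leftmost derivation
Unambiguous


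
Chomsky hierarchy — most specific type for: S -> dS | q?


Right-linear: every RHS is a terminal or a terminal followed by one nonterminal
Classification: Type 3 (Regular)


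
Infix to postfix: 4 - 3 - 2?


Left to right (same or higher precedence on left)
Postfix: 4 3 - 2 -


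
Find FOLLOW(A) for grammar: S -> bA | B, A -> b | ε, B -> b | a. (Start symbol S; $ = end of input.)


$ ∈ FOLLOW(S). For each A -> αBβ: add FIRST(β)\{ε} to FOLLOW(B); if β nullable, add FOLLOW(A).
FOLLOW(A) = {$}


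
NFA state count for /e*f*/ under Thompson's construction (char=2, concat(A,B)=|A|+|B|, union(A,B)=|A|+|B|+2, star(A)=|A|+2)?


Syntax tree has 2 char leaf(s), 0 union(s), 2 star(s)
chars contribute 2×2 = 4; each union adds +2; each star adds +2
Total: 4 + 0 + 4 = 8 states


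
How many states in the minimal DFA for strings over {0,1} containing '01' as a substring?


KMP-style automaton: 2 progress states + 1 absorbing accept = 3
Minimal DFA: 3 states


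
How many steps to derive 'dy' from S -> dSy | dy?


Derivation: S => dy
Steps: 1


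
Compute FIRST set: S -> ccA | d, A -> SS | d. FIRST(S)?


Per alternative of S: FIRST(ccA) = {c}; FIRST(d) = {d}
FIRST(S) = {c, d}


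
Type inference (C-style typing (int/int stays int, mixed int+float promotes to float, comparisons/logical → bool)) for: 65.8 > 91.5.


Operand types: float > float
Rule: comparison yields bool
Result type: bool


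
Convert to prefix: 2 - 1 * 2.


'*' binds tighter: tree is (- 2 (* 1 2))
Prefix: - 2 * 1 2


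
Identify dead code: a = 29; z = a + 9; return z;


a is read by z's definition; z is returned
No dead code


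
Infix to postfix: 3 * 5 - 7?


Left to right (same or higher precedence on left)
Postfix: 3 5 * 7 -


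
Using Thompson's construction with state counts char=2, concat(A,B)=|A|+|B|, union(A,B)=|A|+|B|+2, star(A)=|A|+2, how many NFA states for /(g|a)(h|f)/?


Syntax tree has 4 char leaf(s), 2 union(s), 0 star(s)
chars contribute 4×2 = 8; each union adds +2; each star adds +2
Total: 8 + 4 + 0 = 12 states


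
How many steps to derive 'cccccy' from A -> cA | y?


Derivation: A => cA => ccA => cccA => ccccA => cccccA => cccccy
Steps: 6


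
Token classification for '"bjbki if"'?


Pattern: double-quoted sequence
Type: STRING_LITERAL


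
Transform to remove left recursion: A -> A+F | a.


Left-recursive alternatives: A+F; non-recursive: a
Introduce A': A -> aA', A' -> +FA' | ε


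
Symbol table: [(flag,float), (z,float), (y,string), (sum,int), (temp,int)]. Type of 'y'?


Lookup 'y' → type string


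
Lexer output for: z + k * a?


Scan left to right, longest-match per lexeme
Tokens: ID(z), OP(+), ID(k), OP(*), ID(a)


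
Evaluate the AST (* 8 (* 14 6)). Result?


Evaluate inner: (* 14 6) = 84
Evaluate root: (* 8 84) = 672
Result: 672


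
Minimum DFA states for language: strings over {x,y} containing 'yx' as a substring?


KMP-style automaton: 2 progress states + 1 absorbing accept = 3
Minimal DFA: 3 states


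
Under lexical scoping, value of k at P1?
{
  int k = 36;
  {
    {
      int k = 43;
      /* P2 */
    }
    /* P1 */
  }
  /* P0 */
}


P1's block does not declare k; resolves to the enclosing declaration at depth 0
k = 36


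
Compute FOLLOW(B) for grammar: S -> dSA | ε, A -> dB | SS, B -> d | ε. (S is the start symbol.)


$ ∈ FOLLOW(S). For each A -> αBβ: add FIRST(β)\{ε} to FOLLOW(B); if β nullable, add FOLLOW(A).
FOLLOW(B) = {$, d}


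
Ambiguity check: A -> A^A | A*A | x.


'x^x*x' has two parse trees (no precedence encoded between ^ and *)
Ambiguous


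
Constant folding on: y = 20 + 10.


20 + 10 = 30 at compile time
Optimized: y = 30


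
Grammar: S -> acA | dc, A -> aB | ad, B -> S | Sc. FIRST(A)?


Per alternative of A: FIRST(aB) = {a}; FIRST(ad) = {a}
FIRST(A) = {a}


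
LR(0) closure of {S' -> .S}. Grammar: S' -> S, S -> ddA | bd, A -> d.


Start: S' -> .S
For each item with dot before a nonterminal B, add B -> .γ for every B-production
Closure: [S' -> .S, S -> .ddA, S -> .bd]


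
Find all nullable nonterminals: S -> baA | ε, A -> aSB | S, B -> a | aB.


A nonterminal is nullable iff some alternative derives ε (directly, or every symbol in it is nullable)
Nullable: {A, S}


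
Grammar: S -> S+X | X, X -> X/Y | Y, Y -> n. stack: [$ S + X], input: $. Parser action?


handle 'S+X' on top; lookahead ∈ FOLLOW(S) = {+, $}
Action: reduce (S -> S+X)


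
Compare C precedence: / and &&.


'/' is multiplicative (level 10); '&&' is logical AND (level 2)
Higher level binds tighter
'/' has higher precedence than '&&'


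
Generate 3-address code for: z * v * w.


Break into single-operator statements:
t1 = z * v
t2 = t1 * w


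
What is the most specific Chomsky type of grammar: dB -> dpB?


LHS has context (more than one symbol) and |LHS| ≤ |RHS|
Classification: Type 1 (Context-Sensitive)


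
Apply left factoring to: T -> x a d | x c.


Common prefix: 'x'
Factored: T -> x T', T' -> a d | c


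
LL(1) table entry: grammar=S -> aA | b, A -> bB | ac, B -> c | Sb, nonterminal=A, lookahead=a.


For [A, a]: 'a' ∈ FIRST(ac)
Entry: A -> ac


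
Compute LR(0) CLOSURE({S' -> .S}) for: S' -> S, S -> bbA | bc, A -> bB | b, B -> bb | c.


Start: S' -> .S
For each item with dot before a nonterminal B, add B -> .γ for every B-production
Closure: [S' -> .S, S -> .bbA, S -> .bc]


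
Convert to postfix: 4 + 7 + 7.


Left to right (same or higher precedence on left)
Postfix: 4 7 + 7 +


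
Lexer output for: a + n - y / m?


Scan left to right, longest-match per lexeme
Tokens: ID(a), OP(+), ID(n), OP(-), ID(y), OP(/), ID(m)


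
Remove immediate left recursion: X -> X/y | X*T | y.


Left-recursive alternatives: X/y, X*T; non-recursive: y
Introduce X': X -> yX', X' -> /yX' | *TX' | ε


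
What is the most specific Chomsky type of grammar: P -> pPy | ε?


Single nonterminal LHS, but p^n y^n is not regular
Classification: Type 2 (Context-Free)


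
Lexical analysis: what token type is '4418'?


Pattern: digits only
Type: INTEGER_LITERAL


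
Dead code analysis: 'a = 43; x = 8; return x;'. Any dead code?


a is assigned but never read
Dead: 'a = 43'


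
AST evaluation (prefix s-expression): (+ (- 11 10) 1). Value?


Evaluate inner: (- 11 10) = 1
Evaluate root: (+ 1 1) = 2
Result: 2


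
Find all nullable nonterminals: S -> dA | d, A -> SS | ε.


A nonterminal is nullable iff some alternative derives ε (directly, or every symbol in it is nullable)
Nullable: {A}


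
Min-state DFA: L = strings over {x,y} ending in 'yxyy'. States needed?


Track the longest suffix of input matching a prefix of 'yxyy': 5 classes (prefixes of length 0..4)
Minimal DFA: 5 states


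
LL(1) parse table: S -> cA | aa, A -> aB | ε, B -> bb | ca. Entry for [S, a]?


For [S, a]: 'a' ∈ FIRST(aa)
Entry: S -> aa


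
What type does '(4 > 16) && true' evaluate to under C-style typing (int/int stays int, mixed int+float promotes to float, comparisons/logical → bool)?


Operand types: bool && bool
Rule: logical operators take bool operands and yield bool
Result type: bool


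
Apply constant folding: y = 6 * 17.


6 * 17 = 102 at compile time
Optimized: y = 102


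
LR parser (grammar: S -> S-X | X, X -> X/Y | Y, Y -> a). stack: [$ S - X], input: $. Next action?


handle 'S-X' on top; lookahead ∈ FOLLOW(S) = {-, $}
Action: reduce (S -> S-X)


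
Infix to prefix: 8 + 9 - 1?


left-to-right (same/higher precedence on left): tree is (- (+ 8 9) 1)
Prefix: - + 8 9 1


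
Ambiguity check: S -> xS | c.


right-linear, alternatives start with distinct terminals 'x' vs 'c': unique leftmost derivation
Unambiguous


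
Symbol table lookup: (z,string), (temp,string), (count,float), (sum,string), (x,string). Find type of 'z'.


Lookup 'z' → type string


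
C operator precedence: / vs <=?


'/' is multiplicative (level 10); '<=' is relational (level 7)
Higher level binds tighter
'/' has higher precedence than '<='


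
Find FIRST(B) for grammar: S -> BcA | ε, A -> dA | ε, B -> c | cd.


Per alternative of B: FIRST(c) = {c}; FIRST(cd) = {c}
FIRST(B) = {c}


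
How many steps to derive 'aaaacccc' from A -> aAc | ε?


Derivation: A => aAc => aaAcc => aaaAccc => aaaaAcccc => aaaacccc
Steps: 5


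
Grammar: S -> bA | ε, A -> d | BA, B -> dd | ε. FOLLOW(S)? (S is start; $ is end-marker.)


$ ∈ FOLLOW(S). For each A -> αBβ: add FIRST(β)\{ε} to FOLLOW(B); if β nullable, add FOLLOW(A).
FOLLOW(S) = {$}


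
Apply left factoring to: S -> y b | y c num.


Common prefix: 'y'
Factored: S -> y S', S' -> b | c num


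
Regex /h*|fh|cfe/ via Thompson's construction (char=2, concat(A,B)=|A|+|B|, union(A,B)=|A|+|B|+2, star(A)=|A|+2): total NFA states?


Syntax tree has 6 char leaf(s), 2 union(s), 1 star(s)
chars contribute 6×2 = 12; each union adds +2; each star adds +2
Total: 12 + 4 + 2 = 18 states


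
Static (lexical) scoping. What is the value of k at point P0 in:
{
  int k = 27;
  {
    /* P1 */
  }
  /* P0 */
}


k declared in the same block as P0
k = 27


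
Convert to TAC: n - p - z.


Break into single-operator statements:
t1 = n - p
t2 = t1 - z


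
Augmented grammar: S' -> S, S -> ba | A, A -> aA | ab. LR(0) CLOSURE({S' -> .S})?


Start: S' -> .S
For each item with dot before a nonterminal B, add B -> .γ for every B-production
Closure: [S' -> .S, S -> .ba, S -> .A, A -> .aA, A -> .ab]


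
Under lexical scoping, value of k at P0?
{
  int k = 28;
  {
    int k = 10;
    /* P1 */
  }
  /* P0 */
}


k declared in the same block as P0
k = 28


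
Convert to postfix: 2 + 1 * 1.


* has higher precedence, evaluate 1*1 first
Postfix: 2 1 1 * +


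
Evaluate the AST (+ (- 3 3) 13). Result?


Evaluate inner: (- 3 3) = 0
Evaluate root: (+ 0 13) = 13
Result: 13


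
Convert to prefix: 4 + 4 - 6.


left-to-right (same/higher precedence on left): tree is (- (+ 4 4) 6)
Prefix: - + 4 4 6


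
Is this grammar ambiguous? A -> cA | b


right-linear, alternatives start with distinct terminals 'c' vs 'b': unique leftmost derivation
Unambiguous


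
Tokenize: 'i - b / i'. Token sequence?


Scan left to right, longest-match per lexeme
Tokens: ID(i), OP(-), ID(b), OP(/), ID(i)


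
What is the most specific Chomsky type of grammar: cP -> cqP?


LHS has context (more than one symbol) and |LHS| ≤ |RHS|
Classification: Type 1 (Context-Sensitive)


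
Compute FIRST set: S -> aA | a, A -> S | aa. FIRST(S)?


Per alternative of S: FIRST(aA) = {a}; FIRST(a) = {a}
FIRST(S) = {a}


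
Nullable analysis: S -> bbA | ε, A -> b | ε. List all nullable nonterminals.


A nonterminal is nullable iff some alternative derives ε (directly, or every symbol in it is nullable)
Nullable: {A, S}


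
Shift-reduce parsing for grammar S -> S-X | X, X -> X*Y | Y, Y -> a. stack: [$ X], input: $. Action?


lookahead ∉ {*} so X won't extend; reduce S -> X
Action: reduce (S -> X)


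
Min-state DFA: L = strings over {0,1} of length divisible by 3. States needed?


Track length mod 3: states 0..2, accept at 0
Minimal DFA: 3 states


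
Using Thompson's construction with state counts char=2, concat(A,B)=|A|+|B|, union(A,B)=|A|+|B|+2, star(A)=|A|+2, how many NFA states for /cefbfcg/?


Syntax tree has 7 char leaf(s), 0 union(s), 0 star(s)
chars contribute 7×2 = 14; each union adds +2; each star adds +2
Total: 14 + 0 + 0 = 14 states


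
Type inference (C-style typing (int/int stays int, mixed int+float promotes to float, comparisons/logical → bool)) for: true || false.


Operand types: bool || bool
Rule: logical operators take bool operands and yield bool
Result type: bool


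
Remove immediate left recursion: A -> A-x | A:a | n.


Left-recursive alternatives: A-x, A:a; non-recursive: n
Introduce A': A -> nA', A' -> -xA' | :aA' | ε


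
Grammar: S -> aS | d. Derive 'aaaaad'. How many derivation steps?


Derivation: S => aS => aaS => aaaS => aaaaS => aaaaaS => aaaaad
Steps: 6


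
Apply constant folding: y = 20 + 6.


20 + 6 = 26 at compile time
Optimized: y = 26


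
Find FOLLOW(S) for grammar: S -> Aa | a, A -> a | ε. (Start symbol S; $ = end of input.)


$ ∈ FOLLOW(S). For each A -> αBβ: add FIRST(β)\{ε} to FOLLOW(B); if β nullable, add FOLLOW(A).
FOLLOW(S) = {$}


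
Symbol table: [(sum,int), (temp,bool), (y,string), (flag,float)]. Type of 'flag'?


Lookup 'flag' → type float


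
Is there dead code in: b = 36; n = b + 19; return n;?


b is read by n's definition; n is returned
No dead code


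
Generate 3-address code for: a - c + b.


Break into single-operator statements:
t1 = a - c
t2 = t1 + b


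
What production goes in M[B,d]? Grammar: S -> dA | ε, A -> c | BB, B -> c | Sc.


For [B, d]: 'd' ∈ FIRST(Sc)
Entry: B -> Sc


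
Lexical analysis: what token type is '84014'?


Pattern: digits only
Type: INTEGER_LITERAL


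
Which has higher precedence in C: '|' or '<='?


'<=' is relational (level 7); '|' is bitwise OR (level 3)
Higher level binds tighter
'<=' has higher precedence than '|'


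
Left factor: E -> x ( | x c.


Common prefix: 'x'
Factored: E -> x E', E' -> ( | c


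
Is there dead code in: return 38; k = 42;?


statement follows a return and is unreachable
Dead: 'k = 42'


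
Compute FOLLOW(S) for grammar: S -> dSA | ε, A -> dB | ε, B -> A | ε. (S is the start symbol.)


$ ∈ FOLLOW(S). For each A -> αBβ: add FIRST(β)\{ε} to FOLLOW(B); if β nullable, add FOLLOW(A).
FOLLOW(S) = {$, d}


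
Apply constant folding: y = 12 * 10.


12 * 10 = 120 at compile time
Optimized: y = 120


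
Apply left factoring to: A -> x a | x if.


Common prefix: 'x'
Factored: A -> x A', A' -> a | if


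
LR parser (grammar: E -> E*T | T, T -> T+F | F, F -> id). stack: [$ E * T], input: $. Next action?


handle 'E*T' on top; lookahead ∈ FOLLOW(E) = {*, $}
Action: reduce (E -> E*T)


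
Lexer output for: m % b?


Scan left to right, longest-match per lexeme
Tokens: ID(m), OP(%), ID(b)


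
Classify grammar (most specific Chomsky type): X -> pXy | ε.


Single nonterminal LHS, but p^n y^n is not regular
Classification: Type 2 (Context-Free)


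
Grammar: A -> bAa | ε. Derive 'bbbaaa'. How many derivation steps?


Derivation: A => bAa => bbAaa => bbbAaaa => bbbaaa
Steps: 4


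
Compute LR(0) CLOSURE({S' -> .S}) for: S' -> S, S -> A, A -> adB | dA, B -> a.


Start: S' -> .S
For each item with dot before a nonterminal B, add B -> .γ for every B-production
Closure: [S' -> .S, S -> .A, A -> .adB, A -> .dA]


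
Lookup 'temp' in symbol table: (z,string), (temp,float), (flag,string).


Lookup 'temp' → type float


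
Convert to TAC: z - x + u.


Break into single-operator statements:
t1 = z - x
t2 = t1 + u


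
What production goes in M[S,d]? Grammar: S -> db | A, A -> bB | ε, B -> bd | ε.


For [S, d]: 'd' ∈ FIRST(db)
Entry: S -> db


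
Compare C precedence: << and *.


'*' is multiplicative (level 10); '<<' is shift (level 8)
Higher level binds tighter
'*' has higher precedence than '<<'


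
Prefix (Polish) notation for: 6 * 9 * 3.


left-to-right (same/higher precedence on left): tree is (* (* 6 9) 3)
Prefix: * * 6 9 3


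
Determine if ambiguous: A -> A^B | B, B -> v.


precedence layered via separate nonterminal B: deterministic
Unambiguous


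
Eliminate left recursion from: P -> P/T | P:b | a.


Left-recursive alternatives: P/T, P:b; non-recursive: a
Introduce P': P -> aP', P' -> /TP' | :bP' | ε


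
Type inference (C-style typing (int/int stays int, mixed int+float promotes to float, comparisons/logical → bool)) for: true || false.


Operand types: bool || bool
Rule: logical operators take bool operands and yield bool
Result type: bool


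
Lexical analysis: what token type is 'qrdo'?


Pattern: letter/underscore followed by alphanumerics, not a keyword
Type: IDENTIFIER


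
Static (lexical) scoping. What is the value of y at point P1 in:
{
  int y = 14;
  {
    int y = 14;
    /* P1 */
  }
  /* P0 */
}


y declared in the same block as P1
y = 14


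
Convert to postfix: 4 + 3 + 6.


Left to right (same or higher precedence on left)
Postfix: 4 3 + 6 +


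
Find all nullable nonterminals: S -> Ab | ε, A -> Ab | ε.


A nonterminal is nullable iff some alternative derives ε (directly, or every symbol in it is nullable)
Nullable: {A, S}


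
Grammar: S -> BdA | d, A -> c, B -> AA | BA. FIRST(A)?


Per alternative of A: FIRST(c) = {c}
FIRST(A) = {c}


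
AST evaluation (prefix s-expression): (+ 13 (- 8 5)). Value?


Evaluate inner: (- 8 5) = 3
Evaluate root: (+ 13 3) = 16
Result: 16


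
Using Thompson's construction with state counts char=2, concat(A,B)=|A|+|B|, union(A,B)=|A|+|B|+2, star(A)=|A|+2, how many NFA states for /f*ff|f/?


Syntax tree has 4 char leaf(s), 1 union(s), 1 star(s)
chars contribute 4×2 = 8; each union adds +2; each star adds +2
Total: 8 + 2 + 2 = 12 states


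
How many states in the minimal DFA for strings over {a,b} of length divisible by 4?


Track length mod 4: states 0..3, accept at 0
Minimal DFA: 4 states


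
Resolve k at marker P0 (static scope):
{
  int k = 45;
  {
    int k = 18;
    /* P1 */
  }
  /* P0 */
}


k declared in the same block as P0
k = 45


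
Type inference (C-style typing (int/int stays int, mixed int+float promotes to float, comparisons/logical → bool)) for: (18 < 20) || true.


Operand types: bool || bool
Rule: logical operators take bool operands and yield bool
Result type: bool


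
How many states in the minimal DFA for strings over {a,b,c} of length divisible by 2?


Track length mod 2: states 0..1, accept at 0
Minimal DFA: 2 states


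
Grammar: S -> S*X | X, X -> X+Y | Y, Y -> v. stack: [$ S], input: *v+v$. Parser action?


shift '*' to continue S -> S*X
Action: shift


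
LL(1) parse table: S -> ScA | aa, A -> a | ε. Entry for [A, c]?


For [A, c]: ε is nullable and 'c' ∈ FOLLOW(A)
Entry: A -> ε


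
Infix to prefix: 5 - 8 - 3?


left-to-right (same/higher precedence on left): tree is (- (- 5 8) 3)
Prefix: - - 5 8 3


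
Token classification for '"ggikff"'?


Pattern: double-quoted sequence
Type: STRING_LITERAL


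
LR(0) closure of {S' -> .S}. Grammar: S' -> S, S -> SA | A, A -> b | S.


Start: S' -> .S
For each item with dot before a nonterminal B, add B -> .γ for every B-production
Closure: [S' -> .S, S -> .SA, S -> .A, A -> .b, A -> .S]


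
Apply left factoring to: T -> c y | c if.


Common prefix: 'c'
Factored: T -> c T', T' -> y | if


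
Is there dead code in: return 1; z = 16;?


statement follows a return and is unreachable
Dead: 'z = 16'


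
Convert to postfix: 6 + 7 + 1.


Left to right (same or higher precedence on left)
Postfix: 6 7 + 1 +


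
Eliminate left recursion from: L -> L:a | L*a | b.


Left-recursive alternatives: L:a, L*a; non-recursive: b
Introduce L': L -> bL', L' -> :aL' | *aL' | ε


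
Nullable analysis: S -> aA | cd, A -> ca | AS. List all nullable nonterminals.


A nonterminal is nullable iff some alternative derives ε (directly, or every symbol in it is nullable)
Nullable: {}


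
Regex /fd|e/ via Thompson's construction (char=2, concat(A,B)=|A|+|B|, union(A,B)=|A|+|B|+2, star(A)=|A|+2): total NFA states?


Syntax tree has 3 char leaf(s), 1 union(s), 0 star(s)
chars contribute 3×2 = 6; each union adds +2; each star adds +2
Total: 6 + 2 + 0 = 8 states


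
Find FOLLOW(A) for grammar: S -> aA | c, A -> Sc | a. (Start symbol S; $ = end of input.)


$ ∈ FOLLOW(S). For each A -> αBβ: add FIRST(β)\{ε} to FOLLOW(B); if β nullable, add FOLLOW(A).
FOLLOW(A) = {$, c}


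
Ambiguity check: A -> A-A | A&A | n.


'n-n&n' has two parse trees (no precedence encoded between - and &)
Ambiguous


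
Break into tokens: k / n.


Scan left to right, longest-match per lexeme
Tokens: ID(k), OP(/), ID(n)


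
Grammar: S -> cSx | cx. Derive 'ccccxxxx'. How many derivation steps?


Derivation: S => cSx => ccSxx => cccSxxx => ccccxxxx
Steps: 4


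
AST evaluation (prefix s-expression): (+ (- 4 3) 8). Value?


Evaluate inner: (- 4 3) = 1
Evaluate root: (+ 1 8) = 9
Result: 9


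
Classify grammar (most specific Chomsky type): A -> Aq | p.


Left-linear: every RHS is a terminal or one nonterminal followed by a terminal
Classification: Type 3 (Regular)


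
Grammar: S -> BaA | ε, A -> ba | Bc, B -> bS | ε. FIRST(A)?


Per alternative of A: FIRST(ba) = {b}; FIRST(Bc) = {b, c}
FIRST(A) = {b, c}


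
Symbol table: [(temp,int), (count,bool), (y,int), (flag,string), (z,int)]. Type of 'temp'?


Lookup 'temp' → type int


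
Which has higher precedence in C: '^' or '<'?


'<' is relational (level 7); '^' is bitwise XOR (level 4)
Higher level binds tighter
'<' has higher precedence than '^'


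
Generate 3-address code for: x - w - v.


Break into single-operator statements:
t1 = x - w
t2 = t1 - v


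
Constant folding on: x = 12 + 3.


12 + 3 = 15 at compile time
Optimized: x = 15


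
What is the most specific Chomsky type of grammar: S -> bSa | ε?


Single nonterminal LHS, but b^n a^n is not regular
Classification: Type 2 (Context-Free)


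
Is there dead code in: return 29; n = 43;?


statement follows a return and is unreachable
Dead: 'n = 43'


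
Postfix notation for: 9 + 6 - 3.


Left to right (same or higher precedence on left)
Postfix: 9 6 + 3 -


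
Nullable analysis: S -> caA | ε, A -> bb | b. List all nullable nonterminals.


A nonterminal is nullable iff some alternative derives ε (directly, or every symbol in it is nullable)
Nullable: {S}


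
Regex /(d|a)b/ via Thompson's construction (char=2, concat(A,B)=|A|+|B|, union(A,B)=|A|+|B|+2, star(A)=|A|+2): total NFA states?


Syntax tree has 3 char leaf(s), 1 union(s), 0 star(s)
chars contribute 3×2 = 6; each union adds +2; each star adds +2
Total: 6 + 2 + 0 = 8 states


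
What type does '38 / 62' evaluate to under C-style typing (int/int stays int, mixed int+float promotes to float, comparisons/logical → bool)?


Operand types: int / int
Rule: mixed int/float promotes to float; int/int stays int
Result type: int


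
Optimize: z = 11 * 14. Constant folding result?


11 * 14 = 154 at compile time
Optimized: z = 154


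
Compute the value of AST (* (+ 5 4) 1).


Evaluate inner: (+ 5 4) = 9
Evaluate root: (* 9 1) = 9
Result: 9


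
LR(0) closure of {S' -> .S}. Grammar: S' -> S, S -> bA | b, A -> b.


Start: S' -> .S
For each item with dot before a nonterminal B, add B -> .γ for every B-production
Closure: [S' -> .S, S -> .bA, S -> .b]


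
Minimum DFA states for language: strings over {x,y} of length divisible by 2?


Track length mod 2: states 0..1, accept at 0
Minimal DFA: 2 states


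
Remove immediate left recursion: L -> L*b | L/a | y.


Left-recursive alternatives: L*b, L/a; non-recursive: y
Introduce L': L -> yL', L' -> *bL' | /aL' | ε


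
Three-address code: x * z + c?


Break into single-operator statements:
t1 = x * z
t2 = t1 + c


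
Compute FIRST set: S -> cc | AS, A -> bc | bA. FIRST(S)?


Per alternative of S: FIRST(cc) = {c}; FIRST(AS) = {b}
FIRST(S) = {b, c}


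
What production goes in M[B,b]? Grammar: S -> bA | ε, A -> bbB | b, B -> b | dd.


For [B, b]: 'b' ∈ FIRST(b)
Entry: B -> b


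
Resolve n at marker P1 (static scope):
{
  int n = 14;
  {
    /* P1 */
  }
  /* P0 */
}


P1's block does not declare n; resolves to the enclosing declaration at depth 0
n = 14


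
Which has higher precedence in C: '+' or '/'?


'/' is multiplicative (level 10); '+' is additive (level 9)
Higher level binds tighter
'/' has higher precedence than '+'


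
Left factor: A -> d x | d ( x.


Common prefix: 'd'
Factored: A -> d A', A' -> x | ( x


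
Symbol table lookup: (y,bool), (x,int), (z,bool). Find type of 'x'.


Lookup 'x' → type int


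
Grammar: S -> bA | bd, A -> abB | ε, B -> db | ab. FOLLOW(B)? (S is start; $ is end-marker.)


$ ∈ FOLLOW(S). For each A -> αBβ: add FIRST(β)\{ε} to FOLLOW(B); if β nullable, add FOLLOW(A).
FOLLOW(B) = {$}


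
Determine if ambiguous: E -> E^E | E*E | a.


'a^a*a' has two parse trees (no precedence encoded between ^ and *)
Ambiguous


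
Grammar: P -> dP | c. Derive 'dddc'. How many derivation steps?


Derivation: P => dP => ddP => dddP => dddc
Steps: 4


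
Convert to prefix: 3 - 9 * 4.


'*' binds tighter: tree is (- 3 (* 9 4))
Prefix: - 3 * 9 4


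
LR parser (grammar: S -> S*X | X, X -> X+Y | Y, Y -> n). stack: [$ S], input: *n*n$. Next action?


shift '*' to continue S -> S*X
Action: shift


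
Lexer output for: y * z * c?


Scan left to right, longest-match per lexeme
Tokens: ID(y), OP(*), ID(z), OP(*), ID(c)
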